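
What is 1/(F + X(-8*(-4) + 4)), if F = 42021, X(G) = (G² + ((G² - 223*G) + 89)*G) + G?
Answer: -1/195795 ≈ -5.1074e-6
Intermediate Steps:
X(G) = G + G² + G*(89 + G² - 223*G) (X(G) = (G² + (89 + G² - 223*G)*G) + G = (G² + G*(89 + G² - 223*G)) + G = G + G² + G*(89 + G² - 223*G))
1/(F + X(-8*(-4) + 4)) = 1/(42021 + (-8*(-4) + 4)*(90 + (-8*(-4) + 4)² - 222*(-8*(-4) + 4))) = 1/(42021 + (32 + 4)*(90 + (32 + 4)² - 222*(32 + 4))) = 1/(42021 + 36*(90 + 36² - 222*36)) = 1/(42021 + 36*(90 + 1296 - 7992)) = 1/(42021 + 36*(-6606)) = 1/(42021 - 237816) = 1/(-195795) = -1/195795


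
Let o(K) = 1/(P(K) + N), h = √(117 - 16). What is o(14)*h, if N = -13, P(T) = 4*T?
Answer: √101/43 ≈ 0.23372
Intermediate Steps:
h = √101 ≈ 10.050
o(K) = 1/(-13 + 4*K) (o(K) = 1/(4*K - 13) = 1/(-13 + 4*K))
o(14)*h = √101/(-13 + 4*14) = √101/(-13 + 56) = √101/43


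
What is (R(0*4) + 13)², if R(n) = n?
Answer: 169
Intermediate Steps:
(R(0*4) + 13)² = (0*4 + 13)² = (0 + 13)² = 13² = 169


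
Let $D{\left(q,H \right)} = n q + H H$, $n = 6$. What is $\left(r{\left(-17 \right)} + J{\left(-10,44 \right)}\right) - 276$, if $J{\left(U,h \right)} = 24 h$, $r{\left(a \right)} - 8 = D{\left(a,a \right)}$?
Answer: $975$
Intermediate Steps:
$D{\left(q,H \right)} = H^{2} + 6 q$ ($D{\left(q,H \right)} = 6 q + H H = 6 q + H^{2} = H^{2} + 6 q$)
$r{\left(a \right)} = 8 + a^{2} + 6 a$ ($r{\left(a \right)} = 8 + \left(a^{2} + 6 a\right) = 8 + a^{2} + 6 a$)
$\left(r{\left(-17 \right)} + J{\left(-10,44 \right)}\right) - 276 = \left(\left(8 + \left(-17\right)^{2} + 6 \left(-17\right)\right) + 24 \cdot 44\right) - 276 = \left(\left(8 + 289 - 102\right) + 1056\right) - 276 = \left(195 + 1056\right) - 276 = 1251 - 276 = 975$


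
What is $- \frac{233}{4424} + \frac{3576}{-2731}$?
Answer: $- \frac{16456547}{12081944} \approx -1.3621$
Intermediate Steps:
$- \frac{233}{4424} + \frac{3576}{-2731} = \left(-233\right) \frac{1}{4424} + 3576 \left(- \frac{1}{2731}\right) = - \frac{233}{4424} - \frac{3576}{2731} = - \frac{16456547}{12081944}$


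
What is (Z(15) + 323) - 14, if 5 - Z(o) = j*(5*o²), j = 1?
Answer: -811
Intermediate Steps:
Z(o) = 5 - 5*o²
(Z(15) + 323) - 14 = ((5 - 5*15²) + 323) - 14 = ((5 - 5*225) + 323) - 14 = ((5 - 1125) + 323) - 14 = (-1120 + 323) - 14 = -797 - 14 = -811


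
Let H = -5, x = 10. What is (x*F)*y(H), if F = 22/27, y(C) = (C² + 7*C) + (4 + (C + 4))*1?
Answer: -1540/27 ≈ -57.037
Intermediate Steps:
y(C) = 8 + C² + 8*C (y(C) = (C² + 7*C) + (4 + (4 + C))*1 = (C² + 7*C) + (8 + C)*1 = (C² + 7*C) + (8 + C) = 8 + C² + 8*C)
F = 22/27 (F = 22*(1/27) = 22/27 ≈ 0.81481)
(x*F)*y(H) = (10*(22/27))*(8 + (-5)² + 8*(-5)) = 220*(8 + 25 - 40)/27 = (220/27)*(-7) = -1540/27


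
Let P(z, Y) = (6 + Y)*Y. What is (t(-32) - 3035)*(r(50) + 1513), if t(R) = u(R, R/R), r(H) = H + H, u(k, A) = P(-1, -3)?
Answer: -4909972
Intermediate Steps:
P(z, Y) = Y*(6 + Y)
u(k, A) = -9 (u(k, A) = -3*(6 - 3) = -3*3 = -9)
r(H) = 2*H
t(R) = -9
(t(-32) - 3035)*(r(50) + 1513) = (-9 - 3035)*(2*50 + 1513) = -3044*(100 + 1513) = -3044*1613 = -4909972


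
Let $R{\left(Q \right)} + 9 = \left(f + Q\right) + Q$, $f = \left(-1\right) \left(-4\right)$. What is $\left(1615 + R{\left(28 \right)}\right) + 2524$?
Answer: $4190$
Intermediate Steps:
$f = 4$
$R{\left(Q \right)} = -5 + 2 Q$ ($R{\left(Q \right)} = -9 + \left(\left(4 + Q\right) + Q\right) = -9 + \left(4 + 2 Q\right) = -5 + 2 Q$)
$\left(1615 + R{\left(28 \right)}\right) + 2524 = \left(1615 + \left(-5 + 2 \cdot 28\right)\right) + 2524 = \left(1615 + \left(-5 + 56\right)\right) + 2524 = \left(1615 + 51\right) + 2524 = 1666 + 2524 = 4190$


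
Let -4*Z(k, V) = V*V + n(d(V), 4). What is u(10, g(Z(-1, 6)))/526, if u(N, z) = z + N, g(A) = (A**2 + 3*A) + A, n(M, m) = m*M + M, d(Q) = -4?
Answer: 5/263 ≈ 0.019011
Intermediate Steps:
n(M, m) = M + M*m (n(M, m) = M*m + M = M + M*m)
Z(k, V) = 5 - V**2/4 (Z(k, V) = -(V*V - 4*(1 + 4))/4 = -(V**2 - 4*5)/4 = -(V**2 - 20)/4 = -(-20 + V**2)/4 = 5 - V**2/4)
g(A) = A**2 + 4*A
u(N, z) = N + z
u(10, g(Z(-1, 6)))/526 = (10 + (5 - 1/4*6**2)*(4 + (5 - 1/4*6**2)))/526 = (10 + (5 - 1/4*36)*(4 + (5 - 1/4*36)))*(1/526) = (10 + (5 - 9)*(4 + (5 - 9)))*(1/526) = (10 - 4*(4 - 4))*(1/526) = (10 - 4*0)*(1/526) = (10 + 0)*(1/526) = 10*(1/526) = 5/263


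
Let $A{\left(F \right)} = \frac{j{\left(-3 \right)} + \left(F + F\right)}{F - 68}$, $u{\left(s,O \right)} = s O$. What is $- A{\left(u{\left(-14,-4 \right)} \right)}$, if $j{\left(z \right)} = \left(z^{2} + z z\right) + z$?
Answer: $\frac{127}{12} \approx 10.583$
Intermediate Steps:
$j{\left(z \right)} = z + 2 z^{2}$ ($j{\left(z \right)} = \left(z^{2} + z^{2}\right) + z = 2 z^{2} + z = z + 2 z^{2}$)
$u{\left(s,O \right)} = O s$
$A{\left(F \right)} = \frac{15 + 2 F}{-68 + F}$ ($A{\left(F \right)} = \frac{- 3 \left(1 + 2 \left(-3\right)\right) + \left(F + F\right)}{F - 68} = \frac{- 3 \left(1 - 6\right) + 2 F}{-68 + F} = \frac{\left(-3\right) \left(-5\right) + 2 F}{-68 + F} = \frac{15 + 2 F}{-68 + F}$)
$- A{\left(u{\left(-14,-4 \right)} \right)} = - \frac{15 + 2 \left(\left(-4\right) \left(-14\right)\right)}{-68 - -56} = - \frac{15 + 2 \cdot 56}{-68 + 56} = - \frac{15 + 112}{-12} = - \frac{\left(-1\right) 127}{12} = \left(-1\right) \left(- \frac{127}{12}\right) = \frac{127}{12}$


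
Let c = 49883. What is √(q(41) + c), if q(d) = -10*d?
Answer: 3*√5497 ≈ 222.43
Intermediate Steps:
√(q(41) + c) = √(-10*41 + 49883) = √(-410 + 49883) = √49473 = 3*√5497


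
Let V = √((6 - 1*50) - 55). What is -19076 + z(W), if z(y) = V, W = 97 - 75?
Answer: -19076 + 3*I*√11 ≈ -19076.0 + 9.9499*I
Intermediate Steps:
V = 3*I*√11 (V = √((6 - 50) - 55) = √(-44 - 55) = √(-99) = 3*I*√11 ≈ 9.9499*I)
W = 22
z(y) = 3*I*√11
-19076 + z(W) = -19076 + 3*I*√11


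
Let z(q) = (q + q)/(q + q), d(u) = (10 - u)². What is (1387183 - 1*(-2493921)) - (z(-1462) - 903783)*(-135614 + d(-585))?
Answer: 197399811506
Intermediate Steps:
z(q) = 1 (z(q) = (2*q)/((2*q)) = (2*q)*(1/(2*q)) = 1)
(1387183 - 1*(-2493921)) - (z(-1462) - 903783)*(-135614 + d(-585)) = (1387183 - 1*(-2493921)) - (1 - 903783)*(-135614 + (-10 - 585)²) = (1387183 + 2493921) - (-903782)*(-135614 + (-595)²) = 3881104 - (-903782)*(-135614 + 354025) = 3881104 - (-903782)*218411 = 3881104 - 1*(-197395930402) = 3881104 + 197395930402 = 197399811506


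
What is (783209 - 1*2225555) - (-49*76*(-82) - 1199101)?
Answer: -548613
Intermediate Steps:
(783209 - 1*2225555) - (-49*76*(-82) - 1199101) = (783209 - 2225555) - (-3724*(-82) - 1199101) = -1442346 - (305368 - 1199101) = -1442346 - 1*(-893733) = -1442346 + 893733 = -548613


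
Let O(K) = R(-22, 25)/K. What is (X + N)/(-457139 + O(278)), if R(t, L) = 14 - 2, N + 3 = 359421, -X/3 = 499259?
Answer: 158231901/63542315 ≈ 2.4902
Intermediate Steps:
X = -1497777 (X = -3*499259 = -1497777)
N = 359418 (N = -3 + 359421 = 359418)
R(t, L) = 12
O(K) = 12/K
(X + N)/(-457139 + O(278)) = (-1497777 + 359418)/(-457139 + 12/278) = -1138359/(-457139 + 12*(1/278)) = -1138359/(-457139 + 6/139) = -1138359/(-63542315/139) = -1138359*(-139/63542315) = 158231901/63542315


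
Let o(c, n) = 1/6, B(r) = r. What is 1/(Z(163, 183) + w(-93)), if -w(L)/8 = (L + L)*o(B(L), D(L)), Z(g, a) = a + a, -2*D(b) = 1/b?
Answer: 1/614 ≈ 0.0016287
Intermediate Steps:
D(b) = -1/(2*b)
o(c, n) = ⅙
Z(g, a) = 2*a
w(L) = -8*L/3 (w(L) = -8*(L + L)/6 = -8*2*L/6 = -8*L/3)
1/(Z(163, 183) + w(-93)) = 1/(2*183 - 8/3*(-93)) = 1/(366 + 248) = 1/614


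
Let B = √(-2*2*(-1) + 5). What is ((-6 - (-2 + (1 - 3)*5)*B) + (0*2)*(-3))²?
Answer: 900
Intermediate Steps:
B = 3 (B = √(-4*(-1) + 5) = √(4 + 5) = √9 = 3)
((-6 - (-2 + (1 - 3)*5)*B) + (0*2)*(-3))² = ((-6 - (-2 + (1 - 3)*5)*3) + (0*2)*(-3))² = ((-6 - (-2 - 2*5)*3) + 0*(-3))² = ((-6 - (-2 - 10)*3) + 0)² = ((-6 - (-12)*3) + 0)² = ((-6 - 1*(-36)) + 0)² = ((-6 + 36) + 0)² = (30 + 0)² = 30² = 900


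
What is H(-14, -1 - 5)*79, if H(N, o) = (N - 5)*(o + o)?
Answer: 18012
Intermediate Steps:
H(N, o) = 2*o*(-5 + N) (H(N, o) = (-5 + N)*(2*o) = 2*o*(-5 + N))
H(-14, -1 - 5)*79 = (2*(-1 - 5)*(-5 - 14))*79 = (2*(-6)*(-19))*79 = 228*79 = 18012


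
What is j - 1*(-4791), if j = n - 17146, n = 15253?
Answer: 2898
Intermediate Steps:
j = -1893 (j = 15253 - 17146 = -1893)
j - 1*(-4791) = -1893 - 1*(-4791) = -1893 + 4791 = 2898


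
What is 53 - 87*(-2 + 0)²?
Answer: -295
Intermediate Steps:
53 - 87*(-2 + 0)² = 53 - 87*(-2)² = 53 - 87*4 = 53 - 348 = -295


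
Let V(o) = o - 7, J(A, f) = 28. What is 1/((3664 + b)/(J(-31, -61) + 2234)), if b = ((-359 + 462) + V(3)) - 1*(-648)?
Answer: 2262/4411 ≈ 0.51281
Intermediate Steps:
V(o) = -7 + o
b = 747 (b = ((-359 + 462) + (-7 + 3)) - 1*(-648) = (103 - 4) + 648 = 99 + 648 = 747)
1/((3664 + b)/(J(-31, -61) + 2234)) = 1/((3664 + 747)/(28 + 2234)) = 1/(4411/2262) = 2262/4411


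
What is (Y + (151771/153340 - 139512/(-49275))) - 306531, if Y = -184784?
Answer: -247484200546093/503721900 ≈ -4.9131e+5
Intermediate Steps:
(Y + (151771/153340 - 139512/(-49275))) - 306531 = (-184784 + (151771/153340 - 139512/(-49275))) - 306531 = (-184784 + (151771*(1/153340) - 139512*(-1/49275))) - 306531 = (-184784 + (151771/153340 + 46504/16425)) - 306531 = (-184784 + 1924752407/503721900) - 306531 = -93077822817193/503721900 - 306531 = -247484200546093/503721900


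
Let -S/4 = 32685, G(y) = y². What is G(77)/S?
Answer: -5929/130740 ≈ -0.045350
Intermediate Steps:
S = -130740 (S = -4*32685 = -130740)
G(77)/S = 77²/(-130740) = 5929*(-1/130740) = -5929/130740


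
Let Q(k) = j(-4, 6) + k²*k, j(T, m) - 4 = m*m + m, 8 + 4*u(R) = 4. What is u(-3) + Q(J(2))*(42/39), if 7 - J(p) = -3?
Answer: 14631/13 ≈ 1125.5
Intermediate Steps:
u(R) = -1 (u(R) = -2 + (¼)*4 = -2 + 1 = -1)
J(p) = 10 (J(p) = 7 - 1*(-3) = 7 + 3 = 10)
j(T, m) = 4 + m + m² (j(T, m) = 4 + (m*m + m) = 4 + (m² + m) = 4 + (m + m²) = 4 + m + m²)
Q(k) = 46 + k³ (Q(k) = (4 + 6 + 6²) + k²*k = (4 + 6 + 36) + k³ = 46 + k³)
u(-3) + Q(J(2))*(42/39) = -1 + (46 + 10³)*(42/39) = -1 + (46 + 1000)*(42*(1/39)) = -1 + 1046*(14/13) = -1 + 14644/13 = 14631/13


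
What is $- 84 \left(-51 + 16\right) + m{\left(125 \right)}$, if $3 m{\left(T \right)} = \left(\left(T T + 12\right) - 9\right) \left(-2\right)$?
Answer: $- \frac{22436}{3} \approx -7478.7$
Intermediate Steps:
$m{\left(T \right)} = -2 - \frac{2 T^{2}}{3}$ ($m{\left(T \right)} = \frac{\left(\left(T T + 12\right) - 9\right) \left(-2\right)}{3} = \frac{\left(\left(T^{2} + 12\right) - 9\right) \left(-2\right)}{3} = \frac{\left(\left(12 + T^{2}\right) - 9\right) \left(-2\right)}{3} = \frac{\left(3 + T^{2}\right) \left(-2\right)}{3} = \frac{-6 - 2 T^{2}}{3} = -2 - \frac{2 T^{2}}{3}$)
$- 84 \left(-51 + 16\right) + m{\left(125 \right)} = - 84 \left(-51 + 16\right) - \left(2 + \frac{2 \cdot 125^{2}}{3}\right) = \left(-84\right) \left(-35\right) - \frac{31256}{3} = 2940 - \frac{31256}{3} = - \frac{22436}{3}$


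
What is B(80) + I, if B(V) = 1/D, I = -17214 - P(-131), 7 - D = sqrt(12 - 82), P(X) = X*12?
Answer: -265913/17 + I*sqrt(70)/119 ≈ -15642.0 + 0.070308*I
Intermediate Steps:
P(X) = 12*X
D = 7 - I*sqrt(70) (D = 7 - sqrt(12 - 82) = 7 - sqrt(-70) = 7 - I*sqrt(70) ≈ 7.0 - 8.3666*I)
I = -15642 (I = -17214 - 12*(-131) = -17214 - 1*(-1572) = -17214 + 1572 = -15642)
B(V) = 1/(7 - I*sqrt(70))
B(80) + I = (1/17 + I*sqrt(70)/119) - 15642 = -265913/17 + I*sqrt(70)/119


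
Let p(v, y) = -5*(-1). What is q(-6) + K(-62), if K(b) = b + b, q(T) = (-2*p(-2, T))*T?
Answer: -64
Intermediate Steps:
p(v, y) = 5
q(T) = -10*T (q(T) = (-2*5)*T = -10*T)
K(b) = 2*b
q(-6) + K(-62) = -10*(-6) + 2*(-62) = 60 - 124 = -64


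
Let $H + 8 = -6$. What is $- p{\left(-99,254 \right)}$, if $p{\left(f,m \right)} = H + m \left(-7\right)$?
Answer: $1792$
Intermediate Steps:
$H = -14$ ($H = -8 - 6 = -14$)
$p{\left(f,m \right)} = -14 - 7 m$ ($p{\left(f,m \right)} = -14 + m \left(-7\right) = -14 - 7 m$)
$- p{\left(-99,254 \right)} = - (-14 - 1778) = \left(-1\right) \left(-1792\right) = 1792$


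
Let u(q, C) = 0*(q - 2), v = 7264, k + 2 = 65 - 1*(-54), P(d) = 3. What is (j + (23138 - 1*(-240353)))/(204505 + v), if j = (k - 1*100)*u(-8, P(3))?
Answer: 263491/211769 ≈ 1.2442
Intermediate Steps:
k = 117 (k = -2 + (65 - 1*(-54)) = -2 + (65 + 54) = -2 + 119 = 117)
u(q, C) = 0 (u(q, C) = 0*(-2 + q) = 0)
j = 0 (j = (117 - 1*100)*0 = (117 - 100)*0 = 17*0 = 0)
(j + (23138 - 1*(-240353)))/(204505 + v) = (0 + (23138 - 1*(-240353)))/(204505 + 7264) = (0 + (23138 + 240353))/211769 = (0 + 263491)*(1/211769) = 263491*(1/211769) = 263491/211769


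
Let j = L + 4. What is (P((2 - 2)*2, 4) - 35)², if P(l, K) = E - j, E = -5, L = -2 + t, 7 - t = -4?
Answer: 2809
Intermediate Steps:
t = 11 (t = 7 - 1*(-4) = 7 + 4 = 11)
L = 9 (L = -2 + 11 = 9)
j = 13 (j = 9 + 4 = 13)
P(l, K) = -18 (P(l, K) = -5 - 1*13 = -5 - 13 = -18)
(P((2 - 2)*2, 4) - 35)² = (-18 - 35)² = (-53)² = 2809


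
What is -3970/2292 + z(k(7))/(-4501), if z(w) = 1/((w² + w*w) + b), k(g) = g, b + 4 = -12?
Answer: -183157229/105741993 ≈ -1.7321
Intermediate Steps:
b = -16 (b = -4 - 12 = -16)
z(w) = 1/(-16 + 2*w²) (z(w) = 1/((w² + w*w) - 16) = 1/((w² + w²) - 16) = 1/(2*w² - 16) = 1/(-16 + 2*w²))
-3970/2292 + z(k(7))/(-4501) = -3970/2292 + (1/(2*(-8 + 7²)))/(-4501) = -3970*1/2292 + (1/(2*(-8 + 49)))*(-1/4501) = -1985/1146 + ((½)/41)*(-1/4501) = -1985/1146 + ((½)*(1/41))*(-1/4501) = -1985/1146 + (1/82)*(-1/4501) = -1985/1146 - 1/369082 = -183157229/105741993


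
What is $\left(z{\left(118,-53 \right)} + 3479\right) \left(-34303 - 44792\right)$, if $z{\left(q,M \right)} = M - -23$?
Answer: $-272798655$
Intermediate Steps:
$z{\left(q,M \right)} = 23 + M$ ($z{\left(q,M \right)} = M + 23 = 23 + M$)
$\left(z{\left(118,-53 \right)} + 3479\right) \left(-34303 - 44792\right) = \left(\left(23 - 53\right) + 3479\right) \left(-34303 - 44792\right) = \left(-30 + 3479\right) \left(-79095\right) = 3449 \left(-79095\right) = -272798655$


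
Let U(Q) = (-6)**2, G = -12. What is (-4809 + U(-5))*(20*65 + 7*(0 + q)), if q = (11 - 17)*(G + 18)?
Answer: -5002104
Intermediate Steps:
U(Q) = 36
q = -36 (q = (11 - 17)*(-12 + 18) = -6*6 = -36)
(-4809 + U(-5))*(20*65 + 7*(0 + q)) = (-4809 + 36)*(20*65 + 7*(0 - 36)) = -4773*(1300 + 7*(-36)) = -4773*(1300 - 252) = -4773*1048 = -5002104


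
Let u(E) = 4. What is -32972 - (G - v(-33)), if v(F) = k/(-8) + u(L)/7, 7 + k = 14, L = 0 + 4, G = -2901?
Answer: -1683993/56 ≈ -30071.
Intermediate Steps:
L = 4
k = 7 (k = -7 + 14 = 7)
v(F) = -17/56 (v(F) = 7/(-8) + 4/7 = 7*(-⅛) + 4*(⅐) = -7/8 + 4/7 = -17/56)
-32972 - (G - v(-33)) = -32972 - (-2901 - 1*(-17/56)) = -32972 - (-2901 + 17/56) = -32972 - 1*(-162439/56) = -32972 + 162439/56 = -1683993/56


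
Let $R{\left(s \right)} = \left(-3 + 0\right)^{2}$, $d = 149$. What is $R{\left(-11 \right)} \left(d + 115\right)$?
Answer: $2376$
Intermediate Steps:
$R{\left(s \right)} = 9$ ($R{\left(s \right)} = \left(-3\right)^{2} = 9$)
$R{\left(-11 \right)} \left(d + 115\right) = 9 \left(149 + 115\right) = 9 \cdot 264 = 2376$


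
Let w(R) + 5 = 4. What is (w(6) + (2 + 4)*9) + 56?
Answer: 109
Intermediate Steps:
w(R) = -1 (w(R) = -5 + 4 = -1)
(w(6) + (2 + 4)*9) + 56 = (-1 + (2 + 4)*9) + 56 = (-1 + 6*9) + 56 = (-1 + 54) + 56 = 53 + 56 = 109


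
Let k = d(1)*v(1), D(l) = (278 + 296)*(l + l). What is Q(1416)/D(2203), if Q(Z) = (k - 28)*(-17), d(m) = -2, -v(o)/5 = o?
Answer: 153/1264522 ≈ 0.00012099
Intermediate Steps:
v(o) = -5*o
D(l) = 1148*l (D(l) = 574*(2*l) = 1148*l)
k = 10 (k = -(-10) = -2*(-5) = 10)
Q(Z) = 306 (Q(Z) = (10 - 28)*(-17) = -18*(-17) = 306)
Q(1416)/D(2203) = 306/((1148*2203)) = 306/2529044 = 306*(1/2529044) = 153/1264522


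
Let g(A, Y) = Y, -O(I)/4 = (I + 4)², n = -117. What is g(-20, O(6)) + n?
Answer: -517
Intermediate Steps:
O(I) = -4*(4 + I)² (O(I) = -4*(I + 4)² = -4*(4 + I)²)
g(-20, O(6)) + n = -4*(4 + 6)² - 117 = -4*10² - 117 = -4*100 - 117 = -400 - 117 = -517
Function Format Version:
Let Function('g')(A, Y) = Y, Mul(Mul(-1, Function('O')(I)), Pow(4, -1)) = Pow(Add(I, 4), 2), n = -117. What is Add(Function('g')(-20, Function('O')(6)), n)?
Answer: -517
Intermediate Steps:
Function('O')(I) = Mul(-4, Pow(Add(4, I), 2)) (Function('O')(I) = Mul(-4, Pow(Add(I, 4), 2)) = Mul(-4, Pow(Add(4, I), 2)))
Add(Function('g')(-20, Function('O')(6)), n) = Add(Mul(-4, Pow(Add(4, 6), 2)), -117) = Add(Mul(-4, Pow(10, 2)), -117) = Add(Mul(-4, 100), -117) = Add(-400, -117) = -517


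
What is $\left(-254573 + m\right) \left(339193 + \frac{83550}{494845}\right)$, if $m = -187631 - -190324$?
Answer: $- \frac{8455513046156760}{98969} \approx -8.5436 \cdot 10^{10}$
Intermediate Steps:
$m = 2693$ ($m = -187631 + 190324 = 2693$)
$\left(-254573 + m\right) \left(339193 + \frac{83550}{494845}\right) = \left(-254573 + 2693\right) \left(339193 + \frac{83550}{494845}\right) = - 251880 \left(339193 + 83550 \cdot \frac{1}{494845}\right) = - 251880 \left(339193 + \frac{16710}{98969}\right) = \left(-251880\right) \frac{33569608727}{98969} = - \frac{8455513046156760}{98969}$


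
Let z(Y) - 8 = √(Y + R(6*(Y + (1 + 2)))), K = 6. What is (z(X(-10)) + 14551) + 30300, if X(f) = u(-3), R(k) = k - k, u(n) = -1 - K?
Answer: 44859 + I*√7 ≈ 44859.0 + 2.6458*I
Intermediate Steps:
u(n) = -7 (u(n) = -1 - 1*6 = -1 - 6 = -7)
R(k) = 0
X(f) = -7
z(Y) = 8 + √Y (z(Y) = 8 + √(Y + 0) = 8 + √Y)
(z(X(-10)) + 14551) + 30300 = ((8 + √(-7)) + 14551) + 30300 = ((8 + I*√7) + 14551) + 30300 = (14559 + I*√7) + 30300 = 44859 + I*√7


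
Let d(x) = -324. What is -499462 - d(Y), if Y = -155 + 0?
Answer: -499138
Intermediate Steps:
Y = -155
-499462 - d(Y) = -499462 - 1*(-324) = -499462 + 324 = -499138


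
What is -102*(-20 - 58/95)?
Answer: 199716/95 ≈ 2102.3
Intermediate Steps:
-102*(-20 - 58/95) = -102*(-1958/95) = 199716/95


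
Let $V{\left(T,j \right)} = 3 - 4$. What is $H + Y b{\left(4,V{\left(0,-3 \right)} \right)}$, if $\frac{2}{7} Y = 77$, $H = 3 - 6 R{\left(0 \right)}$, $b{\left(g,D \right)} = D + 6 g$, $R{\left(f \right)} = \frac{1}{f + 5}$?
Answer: $\frac{62003}{10} \approx 6200.3$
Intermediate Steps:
$R{\left(f \right)} = \frac{1}{5 + f}$
$V{\left(T,j \right)} = -1$
$H = \frac{9}{5}$ ($H = 3 - \frac{6}{5 + 0} = 3 - \frac{6}{5} = \frac{9}{5} \approx 1.8$)
$Y = \frac{539}{2}$ ($Y = \frac{7}{2} \cdot 77 = \frac{539}{2} \approx 269.5$)
$H + Y b{\left(4,V{\left(0,-3 \right)} \right)} = \frac{9}{5} + \frac{539 \left(-1 + 6 \cdot 4\right)}{2} = \frac{9}{5} + \frac{539 \left(-1 + 24\right)}{2} = \frac{9}{5} + \frac{539}{2} \cdot 23 = \frac{9}{5} + \frac{12397}{2} = \frac{62003}{10}$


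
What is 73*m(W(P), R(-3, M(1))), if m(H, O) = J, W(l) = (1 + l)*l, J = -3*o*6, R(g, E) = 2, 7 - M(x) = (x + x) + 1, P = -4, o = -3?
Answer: 3942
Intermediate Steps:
M(x) = 6 - 2*x (M(x) = 7 - ((x + x) + 1) = 7 - (2*x + 1) = 7 - (1 + 2*x) = 7 + (-1 - 2*x) = 6 - 2*x)
J = 54 (J = -3*(-3)*6 = 9*6 = 54)
W(l) = l*(1 + l)
m(H, O) = 54
73*m(W(P), R(-3, M(1))) = 73*54 = 3942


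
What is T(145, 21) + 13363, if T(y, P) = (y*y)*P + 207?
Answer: 455095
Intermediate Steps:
T(y, P) = 207 + P*y² (T(y, P) = y²*P + 207 = P*y² + 207 = 207 + P*y²)
T(145, 21) + 13363 = (207 + 21*145²) + 13363 = (207 + 21*21025) + 13363 = (207 + 441525) + 13363 = 441732 + 13363 = 455095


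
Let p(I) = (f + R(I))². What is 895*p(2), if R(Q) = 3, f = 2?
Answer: 22375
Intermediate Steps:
p(I) = 25 (p(I) = (2 + 3)² = 5² = 25)
895*p(2) = 895*25 = 22375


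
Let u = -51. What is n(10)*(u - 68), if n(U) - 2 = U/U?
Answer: -357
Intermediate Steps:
n(U) = 3 (n(U) = 2 + U/U = 2 + 1 = 3)
n(10)*(u - 68) = 3*(-51 - 68) = 3*(-119) = -357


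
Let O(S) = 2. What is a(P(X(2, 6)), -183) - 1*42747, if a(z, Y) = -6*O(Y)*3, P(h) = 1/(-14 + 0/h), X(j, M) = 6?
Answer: -42783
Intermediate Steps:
P(h) = -1/14 (P(h) = 1/(-14 + 0) = 1/(-14) = -1/14)
a(z, Y) = -36 (a(z, Y) = -6*2*3 = -12*3 = -36)
a(P(X(2, 6)), -183) - 1*42747 = -36 - 1*42747 = -36 - 42747 = -42783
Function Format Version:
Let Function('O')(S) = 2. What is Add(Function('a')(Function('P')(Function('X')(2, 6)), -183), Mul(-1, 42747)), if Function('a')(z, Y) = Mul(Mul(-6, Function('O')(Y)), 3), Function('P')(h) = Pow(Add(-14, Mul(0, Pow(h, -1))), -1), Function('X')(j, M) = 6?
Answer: -42783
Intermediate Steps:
Function('P')(h) = Rational(-1, 14) (Function('P')(h) = Pow(Add(-14, 0), -1) = Pow(-14, -1) = Rational(-1, 14))
Function('a')(z, Y) = -36 (Function('a')(z, Y) = Mul(Mul(-6, 2), 3) = Mul(-12, 3) = -36)
Add(Function('a')(Function('P')(Function('X')(2, 6)), -183), Mul(-1, 42747)) = Add(-36, Mul(-1, 42747)) = Add(-36, -42747) = -42783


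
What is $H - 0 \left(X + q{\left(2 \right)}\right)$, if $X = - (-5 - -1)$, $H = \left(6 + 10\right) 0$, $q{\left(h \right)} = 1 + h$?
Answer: $0$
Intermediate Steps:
$H = 0$ ($H = 16 \cdot 0 = 0$)
$X = 4$ ($X = - (-5 + 1) = \left(-1\right) \left(-4\right) = 4$)
$H - 0 \left(X + q{\left(2 \right)}\right) = 0 - 0 \left(4 + \left(1 + 2\right)\right) = 0 - 0 \left(4 + 3\right) = 0 - 0 \cdot 7 = 0 - 0 = 0 + 0 = 0$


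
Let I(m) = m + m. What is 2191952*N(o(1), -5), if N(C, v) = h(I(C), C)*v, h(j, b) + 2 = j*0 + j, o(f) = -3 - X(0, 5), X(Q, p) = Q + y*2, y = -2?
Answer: 0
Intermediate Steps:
X(Q, p) = -4 + Q (X(Q, p) = Q - 2*2 = Q - 4 = -4 + Q)
o(f) = 1 (o(f) = -3 - (-4 + 0) = -3 - 1*(-4) = -3 + 4 = 1)
I(m) = 2*m
h(j, b) = -2 + j (h(j, b) = -2 + (j*0 + j) = -2 + (0 + j) = -2 + j)
N(C, v) = v*(-2 + 2*C) (N(C, v) = (-2 + 2*C)*v = v*(-2 + 2*C))
2191952*N(o(1), -5) = 2191952*(2*(-5)*(-1 + 1)) = 2191952*(2*(-5)*0) = 2191952*0 = 0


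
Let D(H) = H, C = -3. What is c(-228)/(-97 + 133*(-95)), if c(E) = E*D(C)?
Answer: -57/1061 ≈ -0.053723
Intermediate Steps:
c(E) = -3*E (c(E) = E*(-3) = -3*E)
c(-228)/(-97 + 133*(-95)) = (-3*(-228))/(-97 + 133*(-95)) = 684/(-97 - 12635) = 684/(-12732) = 684*(-1/12732) = -57/1061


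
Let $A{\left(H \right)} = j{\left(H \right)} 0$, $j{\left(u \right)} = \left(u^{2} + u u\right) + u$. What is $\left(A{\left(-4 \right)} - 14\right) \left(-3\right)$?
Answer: $42$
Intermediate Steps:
$j{\left(u \right)} = u + 2 u^{2}$ ($j{\left(u \right)} = \left(u^{2} + u^{2}\right) + u = 2 u^{2} + u = u + 2 u^{2}$)
$A{\left(H \right)} = 0$ ($A{\left(H \right)} = H \left(1 + 2 H\right) 0 = 0$)
$\left(A{\left(-4 \right)} - 14\right) \left(-3\right) = \left(0 - 14\right) \left(-3\right) = \left(-14\right) \left(-3\right) = 42$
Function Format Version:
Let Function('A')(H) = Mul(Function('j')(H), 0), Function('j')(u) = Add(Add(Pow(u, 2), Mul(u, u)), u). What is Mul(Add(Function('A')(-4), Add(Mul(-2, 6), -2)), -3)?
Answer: 42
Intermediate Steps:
Function('j')(u) = Add(u, Mul(2, Pow(u, 2))) (Function('j')(u) = Add(Add(Pow(u, 2), Pow(u, 2)), u) = Add(Mul(2, Pow(u, 2)), u) = Add(u, Mul(2, Pow(u, 2))))
Function('A')(H) = 0 (Function('A')(H) = Mul(Mul(H, Add(1, Mul(2, H))), 0) = 0)
Mul(Add(Function('A')(-4), Add(Mul(-2, 6), -2)), -3) = Mul(Add(0, Add(Mul(-2, 6), -2)), -3) = Mul(Add(0, Add(-12, -2)), -3) = Mul(Add(0, -14), -3) = Mul(-14, -3) = 42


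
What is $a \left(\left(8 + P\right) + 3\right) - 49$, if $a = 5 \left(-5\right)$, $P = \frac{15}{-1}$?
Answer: $51$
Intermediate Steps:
$P = -15$ ($P = 15 \left(-1\right) = -15$)
$a = -25$
$a \left(\left(8 + P\right) + 3\right) - 49 = - 25 \left(\left(8 - 15\right) + 3\right) - 49 = - 25 \left(-7 + 3\right) - 49 = \left(-25\right) \left(-4\right) - 49 = 100 - 49 = 51$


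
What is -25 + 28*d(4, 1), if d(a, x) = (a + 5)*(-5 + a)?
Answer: -277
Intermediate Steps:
d(a, x) = (-5 + a)*(5 + a) (d(a, x) = (5 + a)*(-5 + a) = (-5 + a)*(5 + a))
-25 + 28*d(4, 1) = -25 + 28*(-25 + 4**2) = -25 + 28*(-25 + 16) = -25 + 28*(-9) = -25 - 252 = -277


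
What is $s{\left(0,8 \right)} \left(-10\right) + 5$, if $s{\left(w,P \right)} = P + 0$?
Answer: $-75$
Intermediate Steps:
$s{\left(w,P \right)} = P$
$s{\left(0,8 \right)} \left(-10\right) + 5 = 8 \left(-10\right) + 5 = -80 + 5 = -75$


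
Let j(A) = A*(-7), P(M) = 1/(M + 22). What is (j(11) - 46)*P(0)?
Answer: -123/22 ≈ -5.5909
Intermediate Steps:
P(M) = 1/(22 + M)
j(A) = -7*A
(j(11) - 46)*P(0) = (-7*11 - 46)/(22 + 0) = (-77 - 46)/22 = -123*1/22 = -123/22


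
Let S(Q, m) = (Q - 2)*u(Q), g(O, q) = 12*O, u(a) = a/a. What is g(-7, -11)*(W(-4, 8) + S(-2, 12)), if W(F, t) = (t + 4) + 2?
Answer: -840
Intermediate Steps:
W(F, t) = 6 + t (W(F, t) = (4 + t) + 2 = 6 + t)
u(a) = 1
S(Q, m) = -2 + Q (S(Q, m) = (Q - 2)*1 = (-2 + Q)*1 = -2 + Q)
g(-7, -11)*(W(-4, 8) + S(-2, 12)) = (12*(-7))*((6 + 8) + (-2 - 2)) = -84*(14 - 4) = -84*10 = -840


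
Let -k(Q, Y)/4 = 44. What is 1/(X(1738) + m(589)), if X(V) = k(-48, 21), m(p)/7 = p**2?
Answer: 1/2428271 ≈ 4.1182e-7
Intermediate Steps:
k(Q, Y) = -176 (k(Q, Y) = -4*44 = -176)
m(p) = 7*p**2
X(V) = -176
1/(X(1738) + m(589)) = 1/(-176 + 7*589**2) = 1/(-176 + 7*346921) = 1/(-176 + 2428447) = 1/2428271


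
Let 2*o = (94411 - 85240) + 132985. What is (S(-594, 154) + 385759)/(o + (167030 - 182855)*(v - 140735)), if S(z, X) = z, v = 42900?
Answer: 385165/1548309953 ≈ 0.00024876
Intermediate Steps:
o = 71078 (o = ((94411 - 85240) + 132985)/2 = (9171 + 132985)/2 = (1/2)*142156 = 71078)
(S(-594, 154) + 385759)/(o + (167030 - 182855)*(v - 140735)) = (-594 + 385759)/(71078 + (167030 - 182855)*(42900 - 140735)) = 385165/(71078 - 15825*(-97835)) = 385165/(71078 + 1548238875) = 385165/1548309953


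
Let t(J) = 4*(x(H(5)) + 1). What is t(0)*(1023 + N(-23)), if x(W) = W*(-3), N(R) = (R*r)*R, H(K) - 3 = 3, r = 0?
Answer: -69564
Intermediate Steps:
H(K) = 6 (H(K) = 3 + 3 = 6)
N(R) = 0 (N(R) = (R*0)*R = 0*R = 0)
x(W) = -3*W
t(J) = -68 (t(J) = 4*(-3*6 + 1) = 4*(-18 + 1) = 4*(-17) = -68)
t(0)*(1023 + N(-23)) = -68*(1023 + 0) = -68*1023 = -69564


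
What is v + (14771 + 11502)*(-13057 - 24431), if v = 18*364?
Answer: -984915672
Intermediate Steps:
v = 6552
v + (14771 + 11502)*(-13057 - 24431) = 6552 + (14771 + 11502)*(-13057 - 24431) = 6552 + 26273*(-37488) = 6552 - 984922224 = -984915672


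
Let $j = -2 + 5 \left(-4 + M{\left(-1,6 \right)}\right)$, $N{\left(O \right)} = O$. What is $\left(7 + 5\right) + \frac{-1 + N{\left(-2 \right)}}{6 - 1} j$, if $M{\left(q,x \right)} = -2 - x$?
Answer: $\frac{246}{5} \approx 49.2$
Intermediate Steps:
$j = -62$ ($j = -2 + 5 \left(-4 - 8\right) = -2 + 5 \left(-12\right) = -2 - 60 = -62$)
$\left(7 + 5\right) + \frac{-1 + N{\left(-2 \right)}}{6 - 1} j = \left(7 + 5\right) + \frac{-1 - 2}{6 - 1} \left(-62\right) = 12 + - \frac{3}{5} \left(-62\right) = 12 + \left(-3\right) \frac{1}{5} \left(-62\right) = 12 - - \frac{186}{5} = 12 + \frac{186}{5} = \frac{246}{5}$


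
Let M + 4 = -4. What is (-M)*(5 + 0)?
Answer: 40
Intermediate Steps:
M = -8 (M = -4 - 4 = -8)
(-M)*(5 + 0) = (-1*(-8))*(5 + 0) = 8*5 = 40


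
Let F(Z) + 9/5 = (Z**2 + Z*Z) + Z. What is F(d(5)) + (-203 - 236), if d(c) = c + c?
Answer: -1154/5 ≈ -230.80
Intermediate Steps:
d(c) = 2*c
F(Z) = -9/5 + Z + 2*Z**2 (F(Z) = -9/5 + ((Z**2 + Z*Z) + Z) = -9/5 + ((Z**2 + Z**2) + Z) = -9/5 + (2*Z**2 + Z) = -9/5 + (Z + 2*Z**2) = -9/5 + Z + 2*Z**2)
F(d(5)) + (-203 - 236) = (-9/5 + 2*5 + 2*(2*5)**2) + (-203 - 236) = (-9/5 + 10 + 2*10**2) - 439 = (-9/5 + 10 + 2*100) - 439 = (-9/5 + 10 + 200) - 439 = 1041/5 - 439 = -1154/5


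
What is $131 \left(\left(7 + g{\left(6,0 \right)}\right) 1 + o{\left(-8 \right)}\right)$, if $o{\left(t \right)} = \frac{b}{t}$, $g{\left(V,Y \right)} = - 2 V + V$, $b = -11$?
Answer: $\frac{2489}{8} \approx 311.13$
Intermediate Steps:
$g{\left(V,Y \right)} = - V$
$o{\left(t \right)} = - \frac{11}{t}$
$131 \left(\left(7 + g{\left(6,0 \right)}\right) 1 + o{\left(-8 \right)}\right) = 131 \left(\left(7 - 6\right) 1 - \frac{11}{-8}\right) = 131 \left(\left(7 - 6\right) 1 - - \frac{11}{8}\right) = 131 \left(1 \cdot 1 + \frac{11}{8}\right) = 131 \left(1 + \frac{11}{8}\right) = 131 \cdot \frac{19}{8} = \frac{2489}{8}$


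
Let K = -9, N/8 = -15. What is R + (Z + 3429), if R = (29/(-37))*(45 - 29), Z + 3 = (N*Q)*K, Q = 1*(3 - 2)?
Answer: 166258/37 ≈ 4493.5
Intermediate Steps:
Q = 1 (Q = 1*1 = 1)
N = -120 (N = 8*(-15) = -120)
Z = 1077 (Z = -3 - 120*1*(-9) = -3 - 120*(-9) = -3 + 1080 = 1077)
R = -464/37 (R = (29*(-1/37))*16 = -29/37*16 = -464/37 ≈ -12.541)
R + (Z + 3429) = -464/37 + (1077 + 3429) = -464/37 + 4506 = 166258/37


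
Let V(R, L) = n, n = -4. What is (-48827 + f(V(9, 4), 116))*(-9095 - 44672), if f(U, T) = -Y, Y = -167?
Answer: 2616302220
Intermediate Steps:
V(R, L) = -4
f(U, T) = 167 (f(U, T) = -1*(-167) = 167)
(-48827 + f(V(9, 4), 116))*(-9095 - 44672) = (-48827 + 167)*(-9095 - 44672) = -48660*(-53767) = 2616302220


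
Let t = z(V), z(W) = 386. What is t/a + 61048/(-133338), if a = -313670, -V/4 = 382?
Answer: -4800098657/10456032615 ≈ -0.45907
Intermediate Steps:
V = -1528 (V = -4*382 = -1528)
t = 386
t/a + 61048/(-133338) = 386/(-313670) + 61048/(-133338) = 386*(-1/313670) + 61048*(-1/133338) = -193/156835 - 30524/66669 = -4800098657/10456032615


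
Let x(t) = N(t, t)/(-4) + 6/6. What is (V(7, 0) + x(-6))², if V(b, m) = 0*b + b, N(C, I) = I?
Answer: 361/4 ≈ 90.250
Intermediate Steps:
x(t) = 1 - t/4 (x(t) = t/(-4) + 6/6 = t*(-¼) + 6*(⅙) = -t/4 + 1 = 1 - t/4)
V(b, m) = b (V(b, m) = 0 + b = b)
(V(7, 0) + x(-6))² = (7 + (1 - ¼*(-6)))² = (7 + (1 + 3/2))² = (7 + 5/2)² = (19/2)² = 361/4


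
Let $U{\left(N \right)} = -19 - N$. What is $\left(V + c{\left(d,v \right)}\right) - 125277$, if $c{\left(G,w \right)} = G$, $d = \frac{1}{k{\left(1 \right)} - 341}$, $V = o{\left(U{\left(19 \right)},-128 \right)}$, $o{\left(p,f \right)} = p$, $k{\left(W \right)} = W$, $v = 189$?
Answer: $- \frac{42607101}{340} \approx -1.2532 \cdot 10^{5}$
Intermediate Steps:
$V = -38$ ($V = -19 - 19 = -38$)
$d = - \frac{1}{340}$ ($d = \frac{1}{1 - 341} = \frac{1}{-340} = - \frac{1}{340} \approx -0.0029412$)
$\left(V + c{\left(d,v \right)}\right) - 125277 = \left(-38 - \frac{1}{340}\right) - 125277 = - \frac{12921}{340} - 125277 = - \frac{42607101}{340}$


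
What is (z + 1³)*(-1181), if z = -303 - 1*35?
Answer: 397997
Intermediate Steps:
z = -338 (z = -303 - 35 = -338)
(z + 1³)*(-1181) = (-338 + 1³)*(-1181) = (-338 + 1)*(-1181) = -337*(-1181) = 397997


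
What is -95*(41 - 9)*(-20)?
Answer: 60800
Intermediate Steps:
-95*(41 - 9)*(-20) = -95*32*(-20) = -3040*(-20) = 60800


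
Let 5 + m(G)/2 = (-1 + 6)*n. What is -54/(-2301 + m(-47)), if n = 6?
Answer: 54/2251 ≈ 0.023989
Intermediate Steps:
m(G) = 50 (m(G) = -10 + 2*((-1 + 6)*6) = -10 + 2*(5*6) = -10 + 2*30 = -10 + 60 = 50)
-54/(-2301 + m(-47)) = -54/(-2301 + 50) = -54/(-2251) = -54*(-1/2251) = 54/2251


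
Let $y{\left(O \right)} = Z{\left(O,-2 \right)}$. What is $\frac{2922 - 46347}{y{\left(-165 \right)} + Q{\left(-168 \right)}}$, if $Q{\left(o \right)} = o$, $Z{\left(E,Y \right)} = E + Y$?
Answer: $\frac{8685}{67} \approx 129.63$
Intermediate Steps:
$y{\left(O \right)} = -2 + O$ ($y{\left(O \right)} = O - 2 = -2 + O$)
$\frac{2922 - 46347}{y{\left(-165 \right)} + Q{\left(-168 \right)}} = \frac{2922 - 46347}{\left(-2 - 165\right) - 168} = - \frac{43425}{-167 - 168} = - \frac{43425}{-335} = \left(-43425\right) \left(- \frac{1}{335}\right) = \frac{8685}{67}$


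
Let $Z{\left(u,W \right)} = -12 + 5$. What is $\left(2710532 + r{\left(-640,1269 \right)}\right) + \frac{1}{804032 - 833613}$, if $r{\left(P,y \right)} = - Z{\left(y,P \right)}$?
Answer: $\frac{80180454158}{29581} \approx 2.7105 \cdot 10^{6}$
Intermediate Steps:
$Z{\left(u,W \right)} = -7$
$r{\left(P,y \right)} = 7$ ($r{\left(P,y \right)} = \left(-1\right) \left(-7\right) = 7$)
$\left(2710532 + r{\left(-640,1269 \right)}\right) + \frac{1}{804032 - 833613} = \left(2710532 + 7\right) + \frac{1}{804032 - 833613} = 2710539 + \frac{1}{-29581} = 2710539 - \frac{1}{29581} = \frac{80180454158}{29581}$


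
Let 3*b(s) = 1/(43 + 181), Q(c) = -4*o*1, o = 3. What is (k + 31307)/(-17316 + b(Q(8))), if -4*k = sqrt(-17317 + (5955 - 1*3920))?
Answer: -21038304/11636351 + 504*I*sqrt(1698)/11636351 ≈ -1.808 + 0.0017848*I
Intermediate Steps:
Q(c) = -12 (Q(c) = -4*3*1 = -12*1 = -12)
b(s) = 1/672 (b(s) = 1/(3*(43 + 181)) = (1/3)/224 = (1/3)*(1/224) = 1/672)
k = -3*I*sqrt(1698)/4 (k = -sqrt(-17317 + (5955 - 1*3920))/4 = -sqrt(-17317 + (5955 - 3920))/4 = -sqrt(-17317 + 2035)/4 = -3*I*sqrt(1698)/4 ≈ -30.905*I)
(k + 31307)/(-17316 + b(Q(8))) = (-3*I*sqrt(1698)/4 + 31307)/(-17316 + 1/672) = (31307 - 3*I*sqrt(1698)/4)/(-11636351/672) = (31307 - 3*I*sqrt(1698)/4)*(-672/11636351) = -21038304/11636351 + 504*I*sqrt(1698)/11636351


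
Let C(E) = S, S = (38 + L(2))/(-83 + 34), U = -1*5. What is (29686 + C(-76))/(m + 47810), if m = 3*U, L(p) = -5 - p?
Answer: 1454583/2341955 ≈ 0.62110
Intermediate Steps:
U = -5
S = -31/49 (S = (38 + (-5 - 1*2))/(-83 + 34) = (38 + (-5 - 2))/(-49) = (38 - 7)*(-1/49) = 31*(-1/49) = -31/49 ≈ -0.63265)
C(E) = -31/49
m = -15 (m = 3*(-5) = -15)
(29686 + C(-76))/(m + 47810) = (29686 - 31/49)/(-15 + 47810) = (1454583/49)/47795 = (1454583/49)*(1/47795) = 1454583/2341955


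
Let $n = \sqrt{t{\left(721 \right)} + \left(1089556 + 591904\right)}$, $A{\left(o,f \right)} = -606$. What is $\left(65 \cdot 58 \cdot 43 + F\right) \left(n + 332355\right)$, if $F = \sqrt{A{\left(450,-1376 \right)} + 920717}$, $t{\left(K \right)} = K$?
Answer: $3 \left(110785 + \sqrt{186909}\right) \left(162110 + \sqrt{920111}\right) \approx 5.4408 \cdot 10^{10}$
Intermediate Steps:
$F = \sqrt{920111}$ ($F = \sqrt{-606 + 920717} = \sqrt{920111} \approx 959.22$)
$n = 3 \sqrt{186909}$ ($n = \sqrt{721 + \left(1089556 + 591904\right)} = \sqrt{721 + 1681460} = \sqrt{1682181} = 3 \sqrt{186909} \approx 1297.0$)
$\left(65 \cdot 58 \cdot 43 + F\right) \left(n + 332355\right) = \left(65 \cdot 58 \cdot 43 + \sqrt{920111}\right) \left(3 \sqrt{186909} + 332355\right) = \left(3770 \cdot 43 + \sqrt{920111}\right) \left(332355 + 3 \sqrt{186909}\right) = \left(162110 + \sqrt{920111}\right) \left(332355 + 3 \sqrt{186909}\right)$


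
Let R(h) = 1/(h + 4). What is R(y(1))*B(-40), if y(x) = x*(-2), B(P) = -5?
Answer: -5/2 ≈ -2.5000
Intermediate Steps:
y(x) = -2*x
R(h) = 1/(4 + h)
R(y(1))*B(-40) = -5/(4 - 2*1) = -5/(4 - 2) = -5/2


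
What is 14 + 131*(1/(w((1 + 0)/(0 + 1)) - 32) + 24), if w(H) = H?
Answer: 97767/31 ≈ 3153.8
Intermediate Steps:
14 + 131*(1/(w((1 + 0)/(0 + 1)) - 32) + 24) = 14 + 131*(1/((1 + 0)/(0 + 1) - 32) + 24) = 14 + 131*(1/(1/1 - 32) + 24) = 14 + 131*(1/(1*1 - 32) + 24) = 14 + 131*(1/(1 - 32) + 24) = 14 + 131*(1/(-31) + 24) = 14 + 131*(-1/31 + 24) = 14 + 131*(743/31) = 14 + 97333/31 = 97767/31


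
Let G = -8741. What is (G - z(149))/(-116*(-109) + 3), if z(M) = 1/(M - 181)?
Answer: -279711/404704 ≈ -0.69115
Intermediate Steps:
z(M) = 1/(-181 + M)
(G - z(149))/(-116*(-109) + 3) = (-8741 - 1/(-181 + 149))/(-116*(-109) + 3) = (-8741 - 1/(-32))/(12644 + 3) = (-8741 - 1*(-1/32))/12647 = (-8741 + 1/32)*(1/12647) = -279711/32*1/12647 = -279711/404704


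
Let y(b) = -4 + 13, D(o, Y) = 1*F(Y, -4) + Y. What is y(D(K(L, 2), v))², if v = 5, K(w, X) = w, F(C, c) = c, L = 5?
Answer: 81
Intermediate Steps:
D(o, Y) = -4 + Y (D(o, Y) = 1*(-4) + Y = -4 + Y)
y(b) = 9
y(D(K(L, 2), v))² = 9² = 81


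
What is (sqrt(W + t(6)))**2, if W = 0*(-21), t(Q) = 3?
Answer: 3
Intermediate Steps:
W = 0
(sqrt(W + t(6)))**2 = (sqrt(0 + 3))**2 = (sqrt(3))**2 = 3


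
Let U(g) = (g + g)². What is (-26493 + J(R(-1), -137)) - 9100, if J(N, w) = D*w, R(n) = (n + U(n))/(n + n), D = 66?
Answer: -44635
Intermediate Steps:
U(g) = 4*g² (U(g) = (2*g)² = 4*g²)
R(n) = (n + 4*n²)/(2*n) (R(n) = (n + 4*n²)/(n + n) = (n + 4*n²)/((2*n)) = (n + 4*n²)*(1/(2*n)) = (n + 4*n²)/(2*n))
J(N, w) = 66*w
(-26493 + J(R(-1), -137)) - 9100 = (-26493 + 66*(-137)) - 9100 = (-26493 - 9042) - 9100 = -35535 - 9100 = -44635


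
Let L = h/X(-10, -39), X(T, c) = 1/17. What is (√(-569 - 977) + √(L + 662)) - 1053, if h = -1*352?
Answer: -1053 + I*√1546 + I*√5322 ≈ -1053.0 + 112.27*I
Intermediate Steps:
X(T, c) = 1/17
h = -352
L = -5984 (L = -352/1/17 = -352*17 = -5984)
(√(-569 - 977) + √(L + 662)) - 1053 = (√(-569 - 977) + √(-5984 + 662)) - 1053 = (√(-1546) + √(-5322)) - 1053 = (I*√1546 + I*√5322) - 1053 = -1053 + I*√1546 + I*√5322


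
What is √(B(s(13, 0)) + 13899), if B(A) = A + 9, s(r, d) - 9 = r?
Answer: √13930 ≈ 118.03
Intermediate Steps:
s(r, d) = 9 + r
B(A) = 9 + A
√(B(s(13, 0)) + 13899) = √((9 + (9 + 13)) + 13899) = √((9 + 22) + 13899) = √(31 + 13899) = √13930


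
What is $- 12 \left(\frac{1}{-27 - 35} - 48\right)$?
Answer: $\frac{17862}{31} \approx 576.19$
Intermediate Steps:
$- 12 \left(\frac{1}{-27 - 35} - 48\right) = - 12 \left(\frac{1}{-62} - 48\right) = - 12 \left(- \frac{1}{62} - 48\right) = \left(-12\right) \left(- \frac{2977}{62}\right) = \frac{17862}{31}$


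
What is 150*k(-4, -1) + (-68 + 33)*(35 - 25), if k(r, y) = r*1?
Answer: -950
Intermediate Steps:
k(r, y) = r
150*k(-4, -1) + (-68 + 33)*(35 - 25) = 150*(-4) + (-68 + 33)*(35 - 25) = -600 - 35*10 = -600 - 350 = -950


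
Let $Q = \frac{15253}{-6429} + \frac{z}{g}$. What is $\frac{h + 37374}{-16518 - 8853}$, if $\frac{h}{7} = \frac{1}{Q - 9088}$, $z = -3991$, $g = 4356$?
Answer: $- \frac{1057264891434182}{717714670979661} \approx -1.4731$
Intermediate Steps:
$Q = - \frac{30700069}{9334908}$ ($Q = \frac{15253}{-6429} - \frac{3991}{4356} = 15253 \left(- \frac{1}{6429}\right) - \frac{3991}{4356} = - \frac{15253}{6429} - \frac{3991}{4356} = - \frac{30700069}{9334908} \approx -3.2887$)
$h = - \frac{65344356}{84866343973}$ ($h = \frac{7}{- \frac{30700069}{9334908} - 9088} = \frac{7}{- \frac{84866343973}{9334908}} = 7 \left(- \frac{9334908}{84866343973}\right) = - \frac{65344356}{84866343973} \approx -0.00076997$)
$\frac{h + 37374}{-16518 - 8853} = \frac{- \frac{65344356}{84866343973} + 37374}{-16518 - 8853} = \frac{3171794674302546}{84866343973 \left(-25371\right)} = \frac{3171794674302546}{84866343973} \left(- \frac{1}{25371}\right) = - \frac{1057264891434182}{717714670979661}$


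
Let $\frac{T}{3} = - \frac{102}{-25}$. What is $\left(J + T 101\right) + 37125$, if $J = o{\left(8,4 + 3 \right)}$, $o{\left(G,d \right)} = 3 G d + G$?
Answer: $\frac{963431}{25} \approx 38537.0$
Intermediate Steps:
$T = \frac{306}{25}$ ($T = 3 \left(- \frac{102}{-25}\right) = 3 \left(\left(-102\right) \left(- \frac{1}{25}\right)\right) = 3 \cdot \frac{102}{25} = \frac{306}{25} \approx 12.24$)
$o{\left(G,d \right)} = G + 3 G d$ ($o{\left(G,d \right)} = 3 G d + G = G + 3 G d$)
$J = 176$ ($J = 8 \left(1 + 3 \left(4 + 3\right)\right) = 8 \left(1 + 3 \cdot 7\right) = 8 \left(1 + 21\right) = 8 \cdot 22 = 176$)
$\left(J + T 101\right) + 37125 = \left(176 + \frac{306}{25} \cdot 101\right) + 37125 = \left(176 + \frac{30906}{25}\right) + 37125 = \frac{35306}{25} + 37125 = \frac{963431}{25}$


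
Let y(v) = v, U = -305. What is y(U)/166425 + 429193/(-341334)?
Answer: -681262399/541014390 ≈ -1.2592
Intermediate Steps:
y(U)/166425 + 429193/(-341334) = -305/166425 + 429193/(-341334) = -305*1/166425 + 429193*(-1/341334) = -61/33285 - 429193/341334 = -681262399/541014390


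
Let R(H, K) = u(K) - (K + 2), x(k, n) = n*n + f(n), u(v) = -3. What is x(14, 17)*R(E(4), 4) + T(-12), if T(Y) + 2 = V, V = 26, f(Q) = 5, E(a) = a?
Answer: -2622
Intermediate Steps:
T(Y) = 24 (T(Y) = -2 + 26 = 24)
x(k, n) = 5 + n² (x(k, n) = n*n + 5 = n² + 5 = 5 + n²)
R(H, K) = -5 - K (R(H, K) = -3 - (K + 2) = -3 - (2 + K) = -3 + (-2 - K) = -5 - K)
x(14, 17)*R(E(4), 4) + T(-12) = (5 + 17²)*(-5 - 1*4) + 24 = (5 + 289)*(-5 - 4) + 24 = 294*(-9) + 24 = -2646 + 24 = -2622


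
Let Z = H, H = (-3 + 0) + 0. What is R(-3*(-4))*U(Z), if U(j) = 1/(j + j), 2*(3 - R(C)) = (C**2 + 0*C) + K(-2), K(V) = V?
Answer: 34/3 ≈ 11.333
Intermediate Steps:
H = -3 (H = -3 + 0 = -3)
R(C) = 4 - C**2/2 (R(C) = 3 - ((C**2 + 0*C) - 2)/2 = 3 - ((C**2 + 0) - 2)/2 = 3 - (C**2 - 2)/2 = 3 - (-2 + C**2)/2 = 3 + (1 - C**2/2) = 4 - C**2/2)
Z = -3
U(j) = 1/(2*j)
R(-3*(-4))*U(Z) = (4 - (-3*(-4))**2/2)*((1/2)/(-3)) = (4 - 1/2*12**2)*((1/2)*(-1/3)) = (4 - 1/2*144)*(-1/6) = (4 - 72)*(-1/6) = -68*(-1/6) = 34/3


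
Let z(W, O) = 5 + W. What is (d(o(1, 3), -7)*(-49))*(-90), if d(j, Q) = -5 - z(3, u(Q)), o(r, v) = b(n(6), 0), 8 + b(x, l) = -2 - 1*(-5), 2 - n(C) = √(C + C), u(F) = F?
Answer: -57330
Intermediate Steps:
n(C) = 2 - √2*√C (n(C) = 2 - √(C + C) = 2 - √(2*C) = 2 - √2*√C)
b(x, l) = -5 (b(x, l) = -8 + (-2 - 1*(-5)) = -8 + (-2 + 5) = -8 + 3 = -5)
o(r, v) = -5
d(j, Q) = -13 (d(j, Q) = -5 - (5 + 3) = -5 - 1*8 = -5 - 8 = -13)
(d(o(1, 3), -7)*(-49))*(-90) = -13*(-49)*(-90) = 637*(-90) = -57330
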